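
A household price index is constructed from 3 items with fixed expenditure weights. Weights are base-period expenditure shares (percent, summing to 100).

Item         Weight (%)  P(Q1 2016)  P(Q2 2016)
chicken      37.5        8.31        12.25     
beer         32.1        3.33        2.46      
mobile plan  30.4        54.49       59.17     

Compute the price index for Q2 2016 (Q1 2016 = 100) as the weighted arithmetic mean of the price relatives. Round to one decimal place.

chicken: 37.5 × (12.25/8.31) = 37.5 × 1.474128 = 55.2798
beer: 32.1 × (2.46/3.33) = 32.1 × 0.738739 = 23.7135
mobile plan: 30.4 × (59.17/54.49) = 30.4 × 1.085887 = 33.0110
Index = Σ wᵢ·(p₁ᵢ/p₀ᵢ) = 55.2798 + 23.7135 + 33.0110 = 112.0043

112.0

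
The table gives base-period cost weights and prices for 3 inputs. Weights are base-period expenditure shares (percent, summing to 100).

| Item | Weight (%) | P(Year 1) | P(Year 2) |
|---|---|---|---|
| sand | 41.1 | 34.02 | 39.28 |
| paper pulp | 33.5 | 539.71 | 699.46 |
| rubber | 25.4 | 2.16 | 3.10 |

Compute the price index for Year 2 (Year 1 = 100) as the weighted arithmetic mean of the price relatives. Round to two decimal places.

sand: 41.1 × (39.28/34.02) = 41.1 × 1.154615 = 47.4547
paper pulp: 33.5 × (699.46/539.71) = 33.5 × 1.295992 = 43.4157
rubber: 25.4 × (3.10/2.16) = 25.4 × 1.435185 = 36.4537
Index = Σ wᵢ·(p₁ᵢ/p₀ᵢ) = 47.4547 + 43.4157 + 36.4537 = 127.3241

127.32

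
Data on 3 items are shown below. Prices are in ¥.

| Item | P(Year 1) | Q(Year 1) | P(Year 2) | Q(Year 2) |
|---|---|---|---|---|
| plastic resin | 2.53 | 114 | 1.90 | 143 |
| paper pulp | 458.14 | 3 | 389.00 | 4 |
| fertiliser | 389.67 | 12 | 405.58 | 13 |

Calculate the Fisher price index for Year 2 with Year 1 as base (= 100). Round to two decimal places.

98.20

Laspeyres component (base-period weights):
ΣP(Year 2)Q(Year 1) = 1.90×114 + 389.00×3 + 405.58×12 = 216.6 + 1167 + 4866.96 = 6250.56
ΣP(Year 1)Q(Year 1) = 2.53×114 + 458.14×3 + 389.67×12 = 288.42 + 1374.42 + 4676.04 = 6338.88
L = 6250.56 / 6338.88 × 100 = 98.6067
Paasche component (current-period weights):
ΣP(Year 2)Q(Year 2) = 1.90×143 + 389.00×4 + 405.58×13 = 271.7 + 1556 + 5272.54 = 7100.24
ΣP(Year 1)Q(Year 2) = 2.53×143 + 458.14×4 + 389.67×13 = 361.79 + 1832.56 + 5065.71 = 7260.06
P = 7100.24 / 7260.06 × 100 = 97.7986
Fisher = √(L × P) = √(98.6067 × 97.7986) = 98.2018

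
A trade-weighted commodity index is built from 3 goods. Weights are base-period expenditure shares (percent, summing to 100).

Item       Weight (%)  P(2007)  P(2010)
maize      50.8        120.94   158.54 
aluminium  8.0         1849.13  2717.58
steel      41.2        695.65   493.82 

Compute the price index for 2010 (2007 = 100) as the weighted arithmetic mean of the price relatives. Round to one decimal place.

107.6

maize: 50.8 × (158.54/120.94) = 50.8 × 1.310898 = 66.5936
aluminium: 8.0 × (2717.58/1849.13) = 8.0 × 1.469653 = 11.7572
steel: 41.2 × (493.82/695.65) = 41.2 × 0.709868 = 29.2466
Index = Σ wᵢ·(p₁ᵢ/p₀ᵢ) = 66.5936 + 11.7572 + 29.2466 = 107.5974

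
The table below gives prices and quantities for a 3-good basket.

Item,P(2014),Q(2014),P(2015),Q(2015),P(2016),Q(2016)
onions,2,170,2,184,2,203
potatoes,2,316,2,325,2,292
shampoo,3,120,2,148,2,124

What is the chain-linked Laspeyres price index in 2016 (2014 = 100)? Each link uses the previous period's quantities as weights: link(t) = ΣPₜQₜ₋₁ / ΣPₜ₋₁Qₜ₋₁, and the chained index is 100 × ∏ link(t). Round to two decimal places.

90.99

Link 2014→2015:
ΣP(2015)Q(2014) = 2×170 + 2×316 + 2×120 = 340 + 632 + 240 = 1212
ΣP(2014)Q(2014) = 2×170 + 2×316 + 3×120 = 340 + 632 + 360 = 1332
link = 1212/1332 = 0.909910
Link 2015→2016:
ΣP(2016)Q(2015) = 2×184 + 2×325 + 2×148 = 368 + 650 + 296 = 1314
ΣP(2015)Q(2015) = 2×184 + 2×325 + 2×148 = 368 + 650 + 296 = 1314
link = 1314/1314 = 1.000000
Chained index = 100 × 0.909910 × 1.000000 = 90.9910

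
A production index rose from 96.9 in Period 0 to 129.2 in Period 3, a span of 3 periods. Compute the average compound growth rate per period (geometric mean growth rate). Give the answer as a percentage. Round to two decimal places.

Growth factor = (129.2/96.9)^(1/3) = (1.333333)^(1/3) = 1.100642
Growth rate = 1.100642 − 1 = 0.100642 = 10.0642%

10.06%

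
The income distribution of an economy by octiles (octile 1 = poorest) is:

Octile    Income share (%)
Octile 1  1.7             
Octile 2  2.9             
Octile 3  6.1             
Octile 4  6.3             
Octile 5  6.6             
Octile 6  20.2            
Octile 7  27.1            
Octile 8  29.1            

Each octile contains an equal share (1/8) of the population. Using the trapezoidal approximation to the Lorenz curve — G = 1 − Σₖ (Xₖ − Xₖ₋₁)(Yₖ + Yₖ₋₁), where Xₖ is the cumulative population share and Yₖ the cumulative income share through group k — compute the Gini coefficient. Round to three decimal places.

0.444

Cumulative income shares Yₖ: 0.0170, 0.0460, 0.1070, 0.1700, 0.2360, 0.4380, 0.7090, 1.0000
Σ (Xₖ−Xₖ₋₁)(Yₖ+Yₖ₋₁) = (1/8)(0.0170+0.0000) + (1/8)(0.0460+0.0170) + (1/8)(0.1070+0.0460) + (1/8)(0.1700+0.1070) + (1/8)(0.2360+0.1700) + (1/8)(0.4380+0.2360) + (1/8)(0.7090+0.4380) + (1/8)(1.0000+0.7090)
  = 0.0021 + 0.0079 + 0.0191 + 0.0346 + 0.0507 + 0.0842 + 0.1434 + 0.2136 = 0.5557
G = 1 − 0.5557 = 0.4443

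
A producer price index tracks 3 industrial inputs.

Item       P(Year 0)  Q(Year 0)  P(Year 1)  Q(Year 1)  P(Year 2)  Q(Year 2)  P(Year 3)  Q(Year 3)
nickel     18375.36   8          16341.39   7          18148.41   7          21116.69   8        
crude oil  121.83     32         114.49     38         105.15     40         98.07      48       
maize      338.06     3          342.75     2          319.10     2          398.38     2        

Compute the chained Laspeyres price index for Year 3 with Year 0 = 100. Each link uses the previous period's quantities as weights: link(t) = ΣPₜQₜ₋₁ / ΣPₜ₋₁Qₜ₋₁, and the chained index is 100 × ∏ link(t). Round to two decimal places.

113.68

Link Year 0→Year 1:
ΣP(Year 1)Q(Year 0) = 16341.39×8 + 114.49×32 + 342.75×3 = 130731.12 + 3663.68 + 1028.25 = 135423.05
ΣP(Year 0)Q(Year 0) = 18375.36×8 + 121.83×32 + 338.06×3 = 147002.88 + 3898.56 + 1014.18 = 151915.62
link = 135423.05/151915.62 = 0.891436
Link Year 1→Year 2:
ΣP(Year 2)Q(Year 1) = 18148.41×7 + 105.15×38 + 319.10×2 = 127038.87 + 3995.7 + 638.2 = 131672.77
ΣP(Year 1)Q(Year 1) = 16341.39×7 + 114.49×38 + 342.75×2 = 114389.73 + 4350.62 + 685.5 = 119425.85
link = 131672.77/119425.85 = 1.102548
Link Year 2→Year 3:
ΣP(Year 3)Q(Year 2) = 21116.69×7 + 98.07×40 + 398.38×2 = 147816.83 + 3922.8 + 796.76 = 152536.39
ΣP(Year 2)Q(Year 2) = 18148.41×7 + 105.15×40 + 319.10×2 = 127038.87 + 4206 + 638.2 = 131883.07
link = 152536.39/131883.07 = 1.156603
Chained index = 100 × 0.891436 × 1.102548 × 1.156603 = 113.6769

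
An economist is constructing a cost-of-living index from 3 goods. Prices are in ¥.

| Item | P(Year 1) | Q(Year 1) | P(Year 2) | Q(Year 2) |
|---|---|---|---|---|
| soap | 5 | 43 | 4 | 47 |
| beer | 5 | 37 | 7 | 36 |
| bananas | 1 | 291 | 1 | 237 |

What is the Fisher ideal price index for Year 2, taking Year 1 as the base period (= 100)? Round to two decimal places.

104.16

Laspeyres component (base-period weights):
ΣP(Year 2)Q(Year 1) = 4×43 + 7×37 + 1×291 = 172 + 259 + 291 = 722
ΣP(Year 1)Q(Year 1) = 5×43 + 5×37 + 1×291 = 215 + 185 + 291 = 691
L = 722 / 691 × 100 = 104.4863
Paasche component (current-period weights):
ΣP(Year 2)Q(Year 2) = 4×47 + 7×36 + 1×237 = 188 + 252 + 237 = 677
ΣP(Year 1)Q(Year 2) = 5×47 + 5×36 + 1×237 = 235 + 180 + 237 = 652
P = 677 / 652 × 100 = 103.8344
Fisher = √(L × P) = √(104.4863 × 103.8344) = 104.1598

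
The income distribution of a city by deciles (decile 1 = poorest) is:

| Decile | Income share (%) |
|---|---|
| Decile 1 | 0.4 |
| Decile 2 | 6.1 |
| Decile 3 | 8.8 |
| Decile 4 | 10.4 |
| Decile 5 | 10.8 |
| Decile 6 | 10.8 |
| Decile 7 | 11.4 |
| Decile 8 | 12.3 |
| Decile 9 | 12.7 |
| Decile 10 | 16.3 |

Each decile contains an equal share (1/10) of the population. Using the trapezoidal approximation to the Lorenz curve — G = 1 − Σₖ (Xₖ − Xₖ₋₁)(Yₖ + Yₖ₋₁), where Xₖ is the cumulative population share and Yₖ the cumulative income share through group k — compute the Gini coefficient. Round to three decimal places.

0.210

Cumulative income shares Yₖ: 0.0040, 0.0650, 0.1530, 0.2570, 0.3650, 0.4730, 0.5870, 0.7100, 0.8370, 1.0000
Σ (Xₖ−Xₖ₋₁)(Yₖ+Yₖ₋₁) = (1/10)(0.0040+0.0000) + (1/10)(0.0650+0.0040) + (1/10)(0.1530+0.0650) + (1/10)(0.2570+0.1530) + (1/10)(0.3650+0.2570) + (1/10)(0.4730+0.3650) + (1/10)(0.5870+0.4730) + (1/10)(0.7100+0.5870) + (1/10)(0.8370+0.7100) + (1/10)(1.0000+0.8370)
  = 0.0004 + 0.0069 + 0.0218 + 0.0410 + 0.0622 + 0.0838 + 0.1060 + 0.1297 + 0.1547 + 0.1837 = 0.7902
G = 1 − 0.7902 = 0.2098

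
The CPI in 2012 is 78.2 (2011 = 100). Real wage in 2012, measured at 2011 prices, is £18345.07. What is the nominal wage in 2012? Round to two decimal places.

14345.84

Nominal = Real × (Index/100) = 18345.07 × (78.2/100)
        = 18345.07 × 0.782 = 14345.8447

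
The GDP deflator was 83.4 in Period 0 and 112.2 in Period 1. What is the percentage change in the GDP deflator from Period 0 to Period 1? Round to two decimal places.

Change = (112.2 − 83.4) / 83.4 × 100
       = 28.8 / 83.4 × 100 = 34.5324%

34.53%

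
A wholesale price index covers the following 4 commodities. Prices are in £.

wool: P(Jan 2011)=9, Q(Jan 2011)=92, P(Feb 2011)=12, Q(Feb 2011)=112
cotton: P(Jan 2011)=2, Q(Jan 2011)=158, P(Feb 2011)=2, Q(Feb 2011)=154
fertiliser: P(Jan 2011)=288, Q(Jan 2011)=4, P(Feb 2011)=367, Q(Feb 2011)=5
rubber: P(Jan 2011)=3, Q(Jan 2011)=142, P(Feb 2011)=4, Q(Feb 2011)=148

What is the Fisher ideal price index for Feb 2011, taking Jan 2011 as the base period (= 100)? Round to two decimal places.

127.22

Laspeyres component (base-period weights):
ΣP(Feb 2011)Q(Jan 2011) = 12×92 + 2×158 + 367×4 + 4×142 = 1104 + 316 + 1468 + 568 = 3456
ΣP(Jan 2011)Q(Jan 2011) = 9×92 + 2×158 + 288×4 + 3×142 = 828 + 316 + 1152 + 426 = 2722
L = 3456 / 2722 × 100 = 126.9655
Paasche component (current-period weights):
ΣP(Feb 2011)Q(Feb 2011) = 12×112 + 2×154 + 367×5 + 4×148 = 1344 + 308 + 1835 + 592 = 4079
ΣP(Jan 2011)Q(Feb 2011) = 9×112 + 2×154 + 288×5 + 3×148 = 1008 + 308 + 1440 + 444 = 3200
P = 4079 / 3200 × 100 = 127.4688
Fisher = √(L × P) = √(126.9655 × 127.4688) = 127.2169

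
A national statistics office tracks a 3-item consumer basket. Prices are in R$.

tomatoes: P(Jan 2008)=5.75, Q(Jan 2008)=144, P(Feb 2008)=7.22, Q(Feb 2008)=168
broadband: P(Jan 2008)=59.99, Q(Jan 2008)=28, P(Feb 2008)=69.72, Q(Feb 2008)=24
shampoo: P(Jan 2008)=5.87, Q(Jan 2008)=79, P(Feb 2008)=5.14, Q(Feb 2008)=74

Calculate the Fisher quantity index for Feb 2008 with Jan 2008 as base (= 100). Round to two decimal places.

95.86

Laspeyres component (base-period weights):
ΣP(Jan 2008)Q(Feb 2008) = 5.75×168 + 59.99×24 + 5.87×74 = 966 + 1439.76 + 434.38 = 2840.14
ΣP(Jan 2008)Q(Jan 2008) = 5.75×144 + 59.99×28 + 5.87×79 = 828 + 1679.72 + 463.73 = 2971.45
L = 2840.14 / 2971.45 × 100 = 95.5809
Paasche component (current-period weights):
ΣP(Feb 2008)Q(Feb 2008) = 7.22×168 + 69.72×24 + 5.14×74 = 1212.96 + 1673.28 + 380.36 = 3266.6
ΣP(Feb 2008)Q(Jan 2008) = 7.22×144 + 69.72×28 + 5.14×79 = 1039.68 + 1952.16 + 406.06 = 3397.9
P = 3266.6 / 3397.9 × 100 = 96.1358
Fisher = √(L × P) = √(95.5809 × 96.1358) = 95.8580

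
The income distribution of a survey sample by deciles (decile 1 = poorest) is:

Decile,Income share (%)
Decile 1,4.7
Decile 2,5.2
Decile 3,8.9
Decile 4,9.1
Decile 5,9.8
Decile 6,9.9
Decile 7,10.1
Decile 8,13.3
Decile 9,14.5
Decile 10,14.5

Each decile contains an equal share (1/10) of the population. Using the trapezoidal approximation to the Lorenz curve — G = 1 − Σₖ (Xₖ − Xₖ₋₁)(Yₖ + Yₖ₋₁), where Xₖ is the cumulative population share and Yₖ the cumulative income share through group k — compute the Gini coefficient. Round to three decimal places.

Cumulative income shares Yₖ: 0.0470, 0.0990, 0.1880, 0.2790, 0.3770, 0.4760, 0.5770, 0.7100, 0.8550, 1.0000
Σ (Xₖ−Xₖ₋₁)(Yₖ+Yₖ₋₁) = (1/10)(0.0470+0.0000) + (1/10)(0.0990+0.0470) + (1/10)(0.1880+0.0990) + (1/10)(0.2790+0.1880) + (1/10)(0.3770+0.2790) + (1/10)(0.4760+0.3770) + (1/10)(0.5770+0.4760) + (1/10)(0.7100+0.5770) + (1/10)(0.8550+0.7100) + (1/10)(1.0000+0.8550)
  = 0.0047 + 0.0146 + 0.0287 + 0.0467 + 0.0656 + 0.0853 + 0.1053 + 0.1287 + 0.1565 + 0.1855 = 0.8216
G = 1 − 0.8216 = 0.1784

0.178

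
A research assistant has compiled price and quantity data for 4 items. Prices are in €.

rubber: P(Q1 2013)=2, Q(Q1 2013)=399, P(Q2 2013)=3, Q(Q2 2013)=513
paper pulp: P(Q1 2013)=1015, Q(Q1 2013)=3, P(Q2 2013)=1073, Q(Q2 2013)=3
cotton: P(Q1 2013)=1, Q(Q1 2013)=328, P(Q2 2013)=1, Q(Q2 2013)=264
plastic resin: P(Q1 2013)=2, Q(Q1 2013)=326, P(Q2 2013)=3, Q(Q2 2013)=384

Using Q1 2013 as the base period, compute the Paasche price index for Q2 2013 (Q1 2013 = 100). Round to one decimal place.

Paasche price index uses current-period quantities as weights.
ΣP(Q2 2013)·Q(Q2 2013) = 3×513 + 1073×3 + 1×264 + 3×384 = 1539 + 3219 + 264 + 1152 = 6174
ΣP(Q1 2013)·Q(Q2 2013) = 2×513 + 1015×3 + 1×264 + 2×384 = 1026 + 3045 + 264 + 768 = 5103
Index = 6174 / 5103 × 100 = 120.9877

121.0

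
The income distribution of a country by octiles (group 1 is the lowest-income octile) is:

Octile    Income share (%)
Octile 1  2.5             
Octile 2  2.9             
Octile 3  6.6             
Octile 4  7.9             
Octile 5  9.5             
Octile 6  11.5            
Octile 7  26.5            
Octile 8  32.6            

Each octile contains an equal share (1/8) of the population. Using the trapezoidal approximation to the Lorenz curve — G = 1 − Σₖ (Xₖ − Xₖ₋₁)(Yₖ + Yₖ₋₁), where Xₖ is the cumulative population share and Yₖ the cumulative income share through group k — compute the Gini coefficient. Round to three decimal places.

Cumulative income shares Yₖ: 0.0250, 0.0540, 0.1200, 0.1990, 0.2940, 0.4090, 0.6740, 1.0000
Σ (Xₖ−Xₖ₋₁)(Yₖ+Yₖ₋₁) = (1/8)(0.0250+0.0000) + (1/8)(0.0540+0.0250) + (1/8)(0.1200+0.0540) + (1/8)(0.1990+0.1200) + (1/8)(0.2940+0.1990) + (1/8)(0.4090+0.2940) + (1/8)(0.6740+0.4090) + (1/8)(1.0000+0.6740)
  = 0.0031 + 0.0099 + 0.0217 + 0.0399 + 0.0616 + 0.0879 + 0.1354 + 0.2092 = 0.5687
G = 1 − 0.5687 = 0.4313

0.431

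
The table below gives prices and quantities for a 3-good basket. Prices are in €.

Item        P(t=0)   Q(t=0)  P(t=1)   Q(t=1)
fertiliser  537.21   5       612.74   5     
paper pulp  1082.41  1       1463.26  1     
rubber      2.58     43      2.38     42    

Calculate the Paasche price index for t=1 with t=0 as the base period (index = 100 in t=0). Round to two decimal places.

119.35

Paasche price index uses current-period quantities as weights.
ΣP(t=1)·Q(t=1) = 612.74×5 + 1463.26×1 + 2.38×42 = 3063.7 + 1463.26 + 99.96 = 4626.92
ΣP(t=0)·Q(t=1) = 537.21×5 + 1082.41×1 + 2.58×42 = 2686.05 + 1082.41 + 108.36 = 3876.82
Index = 4626.92 / 3876.82 × 100 = 119.3483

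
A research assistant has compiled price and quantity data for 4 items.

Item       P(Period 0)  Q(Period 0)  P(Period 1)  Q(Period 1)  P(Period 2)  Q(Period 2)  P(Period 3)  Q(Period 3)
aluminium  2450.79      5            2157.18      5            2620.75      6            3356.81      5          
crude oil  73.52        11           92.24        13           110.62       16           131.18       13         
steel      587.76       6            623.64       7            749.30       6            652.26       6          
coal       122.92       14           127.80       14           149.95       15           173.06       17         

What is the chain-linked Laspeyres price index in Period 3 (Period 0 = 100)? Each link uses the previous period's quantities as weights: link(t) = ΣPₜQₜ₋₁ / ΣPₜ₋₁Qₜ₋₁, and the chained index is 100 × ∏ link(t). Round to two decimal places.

Link Period 0→Period 1:
ΣP(Period 1)Q(Period 0) = 2157.18×5 + 92.24×11 + 623.64×6 + 127.80×14 = 10785.9 + 1014.64 + 3741.84 + 1789.2 = 17331.58
ΣP(Period 0)Q(Period 0) = 2450.79×5 + 73.52×11 + 587.76×6 + 122.92×14 = 12253.95 + 808.72 + 3526.56 + 1720.88 = 18310.11
link = 17331.58/18310.11 = 0.946558
Link Period 1→Period 2:
ΣP(Period 2)Q(Period 1) = 2620.75×5 + 110.62×13 + 749.30×7 + 149.95×14 = 13103.75 + 1438.06 + 5245.1 + 2099.3 = 21886.21
ΣP(Period 1)Q(Period 1) = 2157.18×5 + 92.24×13 + 623.64×7 + 127.80×14 = 10785.9 + 1199.12 + 4365.48 + 1789.2 = 18139.7
link = 21886.21/18139.7 = 1.206536
Link Period 2→Period 3:
ΣP(Period 3)Q(Period 2) = 3356.81×6 + 131.18×16 + 652.26×6 + 173.06×15 = 20140.86 + 2098.88 + 3913.56 + 2595.9 = 28749.2
ΣP(Period 2)Q(Period 2) = 2620.75×6 + 110.62×16 + 749.30×6 + 149.95×15 = 15724.5 + 1769.92 + 4495.8 + 2249.25 = 24239.47
link = 28749.2/24239.47 = 1.186049
Chained index = 100 × 0.946558 × 1.206536 × 1.186049 = 135.4535

135.45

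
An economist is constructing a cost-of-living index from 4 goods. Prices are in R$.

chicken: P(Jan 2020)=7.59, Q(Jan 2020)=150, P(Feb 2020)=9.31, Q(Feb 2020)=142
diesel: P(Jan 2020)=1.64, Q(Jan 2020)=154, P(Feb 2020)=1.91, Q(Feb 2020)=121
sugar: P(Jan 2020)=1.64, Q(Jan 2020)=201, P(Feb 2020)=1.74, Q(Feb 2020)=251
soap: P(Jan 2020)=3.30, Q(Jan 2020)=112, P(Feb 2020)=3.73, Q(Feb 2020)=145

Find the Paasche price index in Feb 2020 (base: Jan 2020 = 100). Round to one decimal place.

116.8

Paasche price index uses current-period quantities as weights.
ΣP(Feb 2020)·Q(Feb 2020) = 9.31×142 + 1.91×121 + 1.74×251 + 3.73×145 = 1322.02 + 231.11 + 436.74 + 540.85 = 2530.72
ΣP(Jan 2020)·Q(Feb 2020) = 7.59×142 + 1.64×121 + 1.64×251 + 3.30×145 = 1077.78 + 198.44 + 411.64 + 478.5 = 2166.36
Index = 2530.72 / 2166.36 × 100 = 116.8190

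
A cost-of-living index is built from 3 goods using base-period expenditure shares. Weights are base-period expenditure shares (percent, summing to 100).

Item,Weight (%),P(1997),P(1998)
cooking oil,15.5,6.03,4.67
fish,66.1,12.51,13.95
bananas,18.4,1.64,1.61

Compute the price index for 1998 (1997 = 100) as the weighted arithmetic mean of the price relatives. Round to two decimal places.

cooking oil: 15.5 × (4.67/6.03) = 15.5 × 0.774461 = 12.0041
fish: 66.1 × (13.95/12.51) = 66.1 × 1.115108 = 73.7086
bananas: 18.4 × (1.61/1.64) = 18.4 × 0.981707 = 18.0634
Index = Σ wᵢ·(p₁ᵢ/p₀ᵢ) = 12.0041 + 73.7086 + 18.0634 = 103.7762

103.78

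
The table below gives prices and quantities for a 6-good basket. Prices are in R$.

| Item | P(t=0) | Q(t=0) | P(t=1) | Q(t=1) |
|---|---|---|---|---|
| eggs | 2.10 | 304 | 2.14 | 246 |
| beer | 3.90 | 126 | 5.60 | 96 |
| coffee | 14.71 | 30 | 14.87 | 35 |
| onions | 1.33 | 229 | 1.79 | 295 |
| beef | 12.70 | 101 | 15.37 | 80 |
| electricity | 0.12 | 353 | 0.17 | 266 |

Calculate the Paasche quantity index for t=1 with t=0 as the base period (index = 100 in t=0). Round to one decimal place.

88.6

Paasche quantity index uses current-period prices as weights.
ΣP(t=1)·Q(t=1) = 2.14×246 + 5.60×96 + 14.87×35 + 1.79×295 + 15.37×80 + 0.17×266 = 526.44 + 537.6 + 520.45 + 528.05 + 1229.6 + 45.22 = 3387.36
ΣP(t=1)·Q(t=0) = 2.14×304 + 5.60×126 + 14.87×30 + 1.79×229 + 15.37×101 + 0.17×353 = 650.56 + 705.6 + 446.1 + 409.91 + 1552.37 + 60.01 = 3824.55
Index = 3387.36 / 3824.55 × 100 = 88.5689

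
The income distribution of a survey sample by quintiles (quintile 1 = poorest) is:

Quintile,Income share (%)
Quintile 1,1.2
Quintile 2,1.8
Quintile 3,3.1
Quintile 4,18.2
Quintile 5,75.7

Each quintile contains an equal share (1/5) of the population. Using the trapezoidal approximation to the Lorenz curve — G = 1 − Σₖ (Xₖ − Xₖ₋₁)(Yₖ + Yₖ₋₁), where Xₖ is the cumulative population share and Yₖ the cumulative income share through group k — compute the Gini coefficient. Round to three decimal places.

Cumulative income shares Yₖ: 0.0120, 0.0300, 0.0610, 0.2430, 1.0000
Σ (Xₖ−Xₖ₋₁)(Yₖ+Yₖ₋₁) = (1/5)(0.0120+0.0000) + (1/5)(0.0300+0.0120) + (1/5)(0.0610+0.0300) + (1/5)(0.2430+0.0610) + (1/5)(1.0000+0.2430)
  = 0.0024 + 0.0084 + 0.0182 + 0.0608 + 0.2486 = 0.3384
G = 1 − 0.3384 = 0.6616

0.662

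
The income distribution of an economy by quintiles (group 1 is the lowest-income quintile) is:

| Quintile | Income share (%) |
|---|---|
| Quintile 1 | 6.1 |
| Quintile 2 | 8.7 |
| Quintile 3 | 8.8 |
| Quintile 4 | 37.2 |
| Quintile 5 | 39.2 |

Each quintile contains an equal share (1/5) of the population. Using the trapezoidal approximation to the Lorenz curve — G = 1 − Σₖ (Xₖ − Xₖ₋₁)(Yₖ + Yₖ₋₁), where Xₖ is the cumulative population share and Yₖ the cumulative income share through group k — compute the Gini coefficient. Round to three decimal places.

Cumulative income shares Yₖ: 0.0610, 0.1480, 0.2360, 0.6080, 1.0000
Σ (Xₖ−Xₖ₋₁)(Yₖ+Yₖ₋₁) = (1/5)(0.0610+0.0000) + (1/5)(0.1480+0.0610) + (1/5)(0.2360+0.1480) + (1/5)(0.6080+0.2360) + (1/5)(1.0000+0.6080)
  = 0.0122 + 0.0418 + 0.0768 + 0.1688 + 0.3216 = 0.6212
G = 1 − 0.6212 = 0.3788

0.379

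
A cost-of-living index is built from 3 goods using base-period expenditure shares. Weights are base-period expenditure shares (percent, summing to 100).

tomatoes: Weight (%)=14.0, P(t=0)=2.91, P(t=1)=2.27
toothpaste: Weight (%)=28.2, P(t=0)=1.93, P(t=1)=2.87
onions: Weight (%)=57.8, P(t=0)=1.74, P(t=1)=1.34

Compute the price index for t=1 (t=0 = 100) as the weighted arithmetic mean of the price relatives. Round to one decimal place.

tomatoes: 14.0 × (2.27/2.91) = 14.0 × 0.780069 = 10.9210
toothpaste: 28.2 × (2.87/1.93) = 28.2 × 1.487047 = 41.9347
onions: 57.8 × (1.34/1.74) = 57.8 × 0.770115 = 44.5126
Index = Σ wᵢ·(p₁ᵢ/p₀ᵢ) = 10.9210 + 41.9347 + 44.5126 = 97.3683

97.4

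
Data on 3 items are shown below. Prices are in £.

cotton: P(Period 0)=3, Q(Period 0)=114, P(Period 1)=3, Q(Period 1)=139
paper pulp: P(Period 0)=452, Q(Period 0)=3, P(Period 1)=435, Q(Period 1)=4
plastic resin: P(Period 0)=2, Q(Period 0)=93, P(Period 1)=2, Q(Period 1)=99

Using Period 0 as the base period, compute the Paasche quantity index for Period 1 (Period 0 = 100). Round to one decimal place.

Paasche quantity index uses current-period prices as weights.
ΣP(Period 1)·Q(Period 1) = 3×139 + 435×4 + 2×99 = 417 + 1740 + 198 = 2355
ΣP(Period 1)·Q(Period 0) = 3×114 + 435×3 + 2×93 = 342 + 1305 + 186 = 1833
Index = 2355 / 1833 × 100 = 128.4779

128.5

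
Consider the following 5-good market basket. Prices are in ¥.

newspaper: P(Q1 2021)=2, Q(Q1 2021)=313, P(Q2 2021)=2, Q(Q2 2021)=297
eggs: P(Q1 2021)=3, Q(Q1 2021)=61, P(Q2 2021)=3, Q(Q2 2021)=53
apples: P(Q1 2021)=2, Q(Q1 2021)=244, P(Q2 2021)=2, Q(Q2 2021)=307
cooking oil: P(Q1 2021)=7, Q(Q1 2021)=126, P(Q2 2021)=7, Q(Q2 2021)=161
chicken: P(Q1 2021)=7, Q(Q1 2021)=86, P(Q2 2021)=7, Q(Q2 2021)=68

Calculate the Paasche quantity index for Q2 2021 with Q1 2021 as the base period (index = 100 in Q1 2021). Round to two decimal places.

Paasche quantity index uses current-period prices as weights.
ΣP(Q2 2021)·Q(Q2 2021) = 2×297 + 3×53 + 2×307 + 7×161 + 7×68 = 594 + 159 + 614 + 1127 + 476 = 2970
ΣP(Q2 2021)·Q(Q1 2021) = 2×313 + 3×61 + 2×244 + 7×126 + 7×86 = 626 + 183 + 488 + 882 + 602 = 2781
Index = 2970 / 2781 × 100 = 106.7961

106.80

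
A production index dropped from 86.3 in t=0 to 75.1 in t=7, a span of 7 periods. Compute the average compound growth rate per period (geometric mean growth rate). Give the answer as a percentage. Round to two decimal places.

Growth factor = (75.1/86.3)^(1/7) = (0.870220)^(1/7) = 0.980337
Growth rate = 0.980337 − 1 = -0.019663 = -1.9663%

-1.97%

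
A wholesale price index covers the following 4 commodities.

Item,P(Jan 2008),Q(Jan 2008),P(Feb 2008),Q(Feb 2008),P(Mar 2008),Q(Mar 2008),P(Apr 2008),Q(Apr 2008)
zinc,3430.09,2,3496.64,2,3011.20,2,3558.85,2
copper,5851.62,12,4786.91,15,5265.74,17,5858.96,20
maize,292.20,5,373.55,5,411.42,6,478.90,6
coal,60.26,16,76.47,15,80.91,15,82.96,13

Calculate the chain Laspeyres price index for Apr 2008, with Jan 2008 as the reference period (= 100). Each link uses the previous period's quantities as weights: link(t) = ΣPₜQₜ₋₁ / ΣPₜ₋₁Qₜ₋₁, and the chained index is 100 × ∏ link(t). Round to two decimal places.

Link Jan 2008→Feb 2008:
ΣP(Feb 2008)Q(Jan 2008) = 3496.64×2 + 4786.91×12 + 373.55×5 + 76.47×16 = 6993.28 + 57442.92 + 1867.75 + 1223.52 = 67527.47
ΣP(Jan 2008)Q(Jan 2008) = 3430.09×2 + 5851.62×12 + 292.20×5 + 60.26×16 = 6860.18 + 70219.44 + 1461 + 964.16 = 79504.78
link = 67527.47/79504.78 = 0.849351
Link Feb 2008→Mar 2008:
ΣP(Mar 2008)Q(Feb 2008) = 3011.20×2 + 5265.74×15 + 411.42×5 + 80.91×15 = 6022.4 + 78986.1 + 2057.1 + 1213.65 = 88279.25
ΣP(Feb 2008)Q(Feb 2008) = 3496.64×2 + 4786.91×15 + 373.55×5 + 76.47×15 = 6993.28 + 71803.65 + 1867.75 + 1147.05 = 81811.73
link = 88279.25/81811.73 = 1.079054
Link Mar 2008→Apr 2008:
ΣP(Apr 2008)Q(Mar 2008) = 3558.85×2 + 5858.96×17 + 478.90×6 + 82.96×15 = 7117.7 + 99602.32 + 2873.4 + 1244.4 = 110837.82
ΣP(Mar 2008)Q(Mar 2008) = 3011.20×2 + 5265.74×17 + 411.42×6 + 80.91×15 = 6022.4 + 89517.58 + 2468.52 + 1213.65 = 99222.15
link = 110837.82/99222.15 = 1.117067
Chained index = 100 × 0.849351 × 1.079054 × 1.117067 = 102.3787

102.38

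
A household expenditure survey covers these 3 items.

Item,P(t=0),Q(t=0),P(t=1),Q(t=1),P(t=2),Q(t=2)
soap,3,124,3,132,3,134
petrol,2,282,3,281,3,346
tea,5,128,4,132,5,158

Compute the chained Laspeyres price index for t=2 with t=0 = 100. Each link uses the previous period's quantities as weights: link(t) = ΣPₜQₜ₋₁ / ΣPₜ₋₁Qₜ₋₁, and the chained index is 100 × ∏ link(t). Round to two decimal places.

117.97

Link t=0→t=1:
ΣP(t=1)Q(t=0) = 3×124 + 3×282 + 4×128 = 372 + 846 + 512 = 1730
ΣP(t=0)Q(t=0) = 3×124 + 2×282 + 5×128 = 372 + 564 + 640 = 1576
link = 1730/1576 = 1.097716
Link t=1→t=2:
ΣP(t=2)Q(t=1) = 3×132 + 3×281 + 5×132 = 396 + 843 + 660 = 1899
ΣP(t=1)Q(t=1) = 3×132 + 3×281 + 4×132 = 396 + 843 + 528 = 1767
link = 1899/1767 = 1.074703
Chained index = 100 × 1.097716 × 1.074703 = 117.9718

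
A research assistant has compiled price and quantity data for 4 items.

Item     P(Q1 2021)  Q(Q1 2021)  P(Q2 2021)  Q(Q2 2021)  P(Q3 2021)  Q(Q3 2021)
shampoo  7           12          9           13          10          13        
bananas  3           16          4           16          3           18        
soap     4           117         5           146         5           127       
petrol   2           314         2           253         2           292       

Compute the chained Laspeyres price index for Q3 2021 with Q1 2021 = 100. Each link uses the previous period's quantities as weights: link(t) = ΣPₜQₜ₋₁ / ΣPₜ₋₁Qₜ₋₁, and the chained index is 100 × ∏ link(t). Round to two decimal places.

Link Q1 2021→Q2 2021:
ΣP(Q2 2021)Q(Q1 2021) = 9×12 + 4×16 + 5×117 + 2×314 = 108 + 64 + 585 + 628 = 1385
ΣP(Q1 2021)Q(Q1 2021) = 7×12 + 3×16 + 4×117 + 2×314 = 84 + 48 + 468 + 628 = 1228
link = 1385/1228 = 1.127850
Link Q2 2021→Q3 2021:
ΣP(Q3 2021)Q(Q2 2021) = 10×13 + 3×16 + 5×146 + 2×253 = 130 + 48 + 730 + 506 = 1414
ΣP(Q2 2021)Q(Q2 2021) = 9×13 + 4×16 + 5×146 + 2×253 = 117 + 64 + 730 + 506 = 1417
link = 1414/1417 = 0.997883
Chained index = 100 × 1.127850 × 0.997883 = 112.5462

112.55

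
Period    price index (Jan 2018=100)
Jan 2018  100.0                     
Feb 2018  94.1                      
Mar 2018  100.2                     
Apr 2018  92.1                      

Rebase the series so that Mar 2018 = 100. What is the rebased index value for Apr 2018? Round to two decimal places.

Rebased(Apr 2018) = 92.1 / 100.2 × 100 = 91.9162

91.92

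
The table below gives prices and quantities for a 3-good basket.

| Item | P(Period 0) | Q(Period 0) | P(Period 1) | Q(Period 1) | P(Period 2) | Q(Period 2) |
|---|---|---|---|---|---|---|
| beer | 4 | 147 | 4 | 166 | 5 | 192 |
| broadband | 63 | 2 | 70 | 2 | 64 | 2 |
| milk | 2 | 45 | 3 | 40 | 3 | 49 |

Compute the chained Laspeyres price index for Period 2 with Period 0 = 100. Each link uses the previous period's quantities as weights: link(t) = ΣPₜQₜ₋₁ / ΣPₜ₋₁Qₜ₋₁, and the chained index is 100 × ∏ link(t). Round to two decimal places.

Link Period 0→Period 1:
ΣP(Period 1)Q(Period 0) = 4×147 + 70×2 + 3×45 = 588 + 140 + 135 = 863
ΣP(Period 0)Q(Period 0) = 4×147 + 63×2 + 2×45 = 588 + 126 + 90 = 804
link = 863/804 = 1.073383
Link Period 1→Period 2:
ΣP(Period 2)Q(Period 1) = 5×166 + 64×2 + 3×40 = 830 + 128 + 120 = 1078
ΣP(Period 1)Q(Period 1) = 4×166 + 70×2 + 3×40 = 664 + 140 + 120 = 924
link = 1078/924 = 1.166667
Chained index = 100 × 1.073383 × 1.166667 = 125.2280

125.23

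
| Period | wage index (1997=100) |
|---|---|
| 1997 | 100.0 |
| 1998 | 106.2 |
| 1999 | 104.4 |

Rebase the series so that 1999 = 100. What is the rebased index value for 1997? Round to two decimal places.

95.79

Rebased(1997) = 100.0 / 104.4 × 100 = 95.7854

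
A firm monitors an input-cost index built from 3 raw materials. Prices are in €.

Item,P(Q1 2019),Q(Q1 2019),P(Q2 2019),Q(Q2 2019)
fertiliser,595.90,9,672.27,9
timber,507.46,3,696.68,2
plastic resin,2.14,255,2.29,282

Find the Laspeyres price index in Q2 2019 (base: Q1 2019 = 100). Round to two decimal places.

117.40

Laspeyres price index uses base-period quantities as weights.
ΣP(Q2 2019)·Q(Q1 2019) = 672.27×9 + 696.68×3 + 2.29×255 = 6050.43 + 2090.04 + 583.95 = 8724.42
ΣP(Q1 2019)·Q(Q1 2019) = 595.90×9 + 507.46×3 + 2.14×255 = 5363.1 + 1522.38 + 545.7 = 7431.18
Index = 8724.42 / 7431.18 × 100 = 117.4029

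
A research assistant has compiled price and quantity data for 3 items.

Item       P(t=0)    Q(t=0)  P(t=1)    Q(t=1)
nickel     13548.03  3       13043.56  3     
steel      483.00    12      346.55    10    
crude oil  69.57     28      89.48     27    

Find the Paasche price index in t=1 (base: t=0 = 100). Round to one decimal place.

Paasche price index uses current-period quantities as weights.
ΣP(t=1)·Q(t=1) = 13043.56×3 + 346.55×10 + 89.48×27 = 39130.68 + 3465.5 + 2415.96 = 45012.14
ΣP(t=0)·Q(t=1) = 13548.03×3 + 483.00×10 + 69.57×27 = 40644.09 + 4830 + 1878.39 = 47352.48
Index = 45012.14 / 47352.48 × 100 = 95.0576

95.1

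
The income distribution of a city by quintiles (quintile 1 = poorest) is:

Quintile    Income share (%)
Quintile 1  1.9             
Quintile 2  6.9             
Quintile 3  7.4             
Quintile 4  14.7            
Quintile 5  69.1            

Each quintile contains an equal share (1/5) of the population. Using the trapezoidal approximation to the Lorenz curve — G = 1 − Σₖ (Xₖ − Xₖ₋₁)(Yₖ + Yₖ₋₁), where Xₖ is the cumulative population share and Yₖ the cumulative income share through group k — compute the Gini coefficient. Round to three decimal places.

Cumulative income shares Yₖ: 0.0190, 0.0880, 0.1620, 0.3090, 1.0000
Σ (Xₖ−Xₖ₋₁)(Yₖ+Yₖ₋₁) = (1/5)(0.0190+0.0000) + (1/5)(0.0880+0.0190) + (1/5)(0.1620+0.0880) + (1/5)(0.3090+0.1620) + (1/5)(1.0000+0.3090)
  = 0.0038 + 0.0214 + 0.0500 + 0.0942 + 0.2618 = 0.4312
G = 1 − 0.4312 = 0.5688

0.569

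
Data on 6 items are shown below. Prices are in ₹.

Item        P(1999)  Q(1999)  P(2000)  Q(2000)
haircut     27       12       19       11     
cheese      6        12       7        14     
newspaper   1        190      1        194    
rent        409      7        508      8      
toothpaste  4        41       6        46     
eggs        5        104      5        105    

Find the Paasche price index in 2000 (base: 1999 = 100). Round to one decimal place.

Paasche price index uses current-period quantities as weights.
ΣP(2000)·Q(2000) = 19×11 + 7×14 + 1×194 + 508×8 + 6×46 + 5×105 = 209 + 98 + 194 + 4064 + 276 + 525 = 5366
ΣP(1999)·Q(2000) = 27×11 + 6×14 + 1×194 + 409×8 + 4×46 + 5×105 = 297 + 84 + 194 + 3272 + 184 + 525 = 4556
Index = 5366 / 4556 × 100 = 117.7788

117.8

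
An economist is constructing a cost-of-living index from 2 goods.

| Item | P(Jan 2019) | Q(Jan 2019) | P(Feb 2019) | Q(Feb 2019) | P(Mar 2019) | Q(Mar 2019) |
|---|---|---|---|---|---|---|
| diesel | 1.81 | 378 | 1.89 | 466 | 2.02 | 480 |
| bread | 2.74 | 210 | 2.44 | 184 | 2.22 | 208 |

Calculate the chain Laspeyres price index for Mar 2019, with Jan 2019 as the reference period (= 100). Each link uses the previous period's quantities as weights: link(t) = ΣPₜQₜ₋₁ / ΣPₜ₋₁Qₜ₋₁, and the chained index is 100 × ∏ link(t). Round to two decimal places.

98.87

Link Jan 2019→Feb 2019:
ΣP(Feb 2019)Q(Jan 2019) = 1.89×378 + 2.44×210 = 714.42 + 512.4 = 1226.82
ΣP(Jan 2019)Q(Jan 2019) = 1.81×378 + 2.74×210 = 684.18 + 575.4 = 1259.58
link = 1226.82/1259.58 = 0.973991
Link Feb 2019→Mar 2019:
ΣP(Mar 2019)Q(Feb 2019) = 2.02×466 + 2.22×184 = 941.32 + 408.48 = 1349.8
ΣP(Feb 2019)Q(Feb 2019) = 1.89×466 + 2.44×184 = 880.74 + 448.96 = 1329.7
link = 1349.8/1329.7 = 1.015116
Chained index = 100 × 0.973991 × 1.015116 = 98.8714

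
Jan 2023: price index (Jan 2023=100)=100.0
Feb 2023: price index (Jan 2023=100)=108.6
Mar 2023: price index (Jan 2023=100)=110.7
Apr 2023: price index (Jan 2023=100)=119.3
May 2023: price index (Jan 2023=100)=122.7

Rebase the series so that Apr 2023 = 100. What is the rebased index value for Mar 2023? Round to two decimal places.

92.79

Rebased(Mar 2023) = 110.7 / 119.3 × 100 = 92.7913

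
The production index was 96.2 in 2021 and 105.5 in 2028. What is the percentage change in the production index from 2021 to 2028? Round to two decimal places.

9.67%

Change = (105.5 − 96.2) / 96.2 × 100
       = 9.3 / 96.2 × 100 = 9.6674%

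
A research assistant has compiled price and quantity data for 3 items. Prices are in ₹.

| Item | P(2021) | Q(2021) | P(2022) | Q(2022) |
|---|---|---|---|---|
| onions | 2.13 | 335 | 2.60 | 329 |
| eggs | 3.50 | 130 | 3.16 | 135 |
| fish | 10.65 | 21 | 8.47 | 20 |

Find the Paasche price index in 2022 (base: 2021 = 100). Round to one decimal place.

Paasche price index uses current-period quantities as weights.
ΣP(2022)·Q(2022) = 2.60×329 + 3.16×135 + 8.47×20 = 855.4 + 426.6 + 169.4 = 1451.4
ΣP(2021)·Q(2022) = 2.13×329 + 3.50×135 + 10.65×20 = 700.77 + 472.5 + 213 = 1386.27
Index = 1451.4 / 1386.27 × 100 = 104.6982

104.7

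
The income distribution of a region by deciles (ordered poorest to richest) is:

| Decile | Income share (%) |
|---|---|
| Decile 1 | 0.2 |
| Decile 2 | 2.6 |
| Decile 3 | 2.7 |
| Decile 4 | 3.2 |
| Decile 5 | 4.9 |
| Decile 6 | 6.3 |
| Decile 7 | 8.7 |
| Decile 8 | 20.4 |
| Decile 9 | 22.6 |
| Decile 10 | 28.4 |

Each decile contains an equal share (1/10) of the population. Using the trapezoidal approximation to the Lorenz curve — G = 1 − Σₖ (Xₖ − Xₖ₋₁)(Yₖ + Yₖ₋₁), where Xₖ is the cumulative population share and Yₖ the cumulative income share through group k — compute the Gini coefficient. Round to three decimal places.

0.500

Cumulative income shares Yₖ: 0.0020, 0.0280, 0.0550, 0.0870, 0.1360, 0.1990, 0.2860, 0.4900, 0.7160, 1.0000
Σ (Xₖ−Xₖ₋₁)(Yₖ+Yₖ₋₁) = (1/10)(0.0020+0.0000) + (1/10)(0.0280+0.0020) + (1/10)(0.0550+0.0280) + (1/10)(0.0870+0.0550) + (1/10)(0.1360+0.0870) + (1/10)(0.1990+0.1360) + (1/10)(0.2860+0.1990) + (1/10)(0.4900+0.2860) + (1/10)(0.7160+0.4900) + (1/10)(1.0000+0.7160)
  = 0.0002 + 0.0030 + 0.0083 + 0.0142 + 0.0223 + 0.0335 + 0.0485 + 0.0776 + 0.1206 + 0.1716 = 0.4998
G = 1 − 0.4998 = 0.5002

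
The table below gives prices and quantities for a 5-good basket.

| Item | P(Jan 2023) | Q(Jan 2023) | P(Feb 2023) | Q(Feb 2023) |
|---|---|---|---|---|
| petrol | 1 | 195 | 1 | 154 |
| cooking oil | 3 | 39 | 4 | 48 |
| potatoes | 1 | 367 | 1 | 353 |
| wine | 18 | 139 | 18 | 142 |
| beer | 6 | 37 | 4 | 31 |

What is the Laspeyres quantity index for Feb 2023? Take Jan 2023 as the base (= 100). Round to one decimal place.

Laspeyres quantity index uses base-period prices as weights.
ΣP(Jan 2023)·Q(Feb 2023) = 1×154 + 3×48 + 1×353 + 18×142 + 6×31 = 154 + 144 + 353 + 2556 + 186 = 3393
ΣP(Jan 2023)·Q(Jan 2023) = 1×195 + 3×39 + 1×367 + 18×139 + 6×37 = 195 + 117 + 367 + 2502 + 222 = 3403
Index = 3393 / 3403 × 100 = 99.7061

99.7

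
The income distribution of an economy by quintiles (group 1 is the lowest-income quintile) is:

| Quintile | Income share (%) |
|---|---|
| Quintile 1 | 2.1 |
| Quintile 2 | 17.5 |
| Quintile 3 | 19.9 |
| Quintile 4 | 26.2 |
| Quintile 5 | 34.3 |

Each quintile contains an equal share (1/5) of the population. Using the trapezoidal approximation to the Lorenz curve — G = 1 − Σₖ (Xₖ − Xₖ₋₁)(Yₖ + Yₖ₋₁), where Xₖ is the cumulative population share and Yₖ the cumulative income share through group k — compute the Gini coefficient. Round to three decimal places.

0.292

Cumulative income shares Yₖ: 0.0210, 0.1960, 0.3950, 0.6570, 1.0000
Σ (Xₖ−Xₖ₋₁)(Yₖ+Yₖ₋₁) = (1/5)(0.0210+0.0000) + (1/5)(0.1960+0.0210) + (1/5)(0.3950+0.1960) + (1/5)(0.6570+0.3950) + (1/5)(1.0000+0.6570)
  = 0.0042 + 0.0434 + 0.1182 + 0.2104 + 0.3314 = 0.7076
G = 1 − 0.7076 = 0.2924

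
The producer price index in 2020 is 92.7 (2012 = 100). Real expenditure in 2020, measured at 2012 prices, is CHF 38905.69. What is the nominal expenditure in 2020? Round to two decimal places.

36065.57

Nominal = Real × (Index/100) = 38905.69 × (92.7/100)
        = 38905.69 × 0.927 = 36065.5746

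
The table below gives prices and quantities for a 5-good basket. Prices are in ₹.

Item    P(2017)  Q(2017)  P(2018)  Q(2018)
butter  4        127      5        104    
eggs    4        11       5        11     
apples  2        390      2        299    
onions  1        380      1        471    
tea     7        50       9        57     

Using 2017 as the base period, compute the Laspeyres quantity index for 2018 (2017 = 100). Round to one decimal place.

Laspeyres quantity index uses base-period prices as weights.
ΣP(2017)·Q(2018) = 4×104 + 4×11 + 2×299 + 1×471 + 7×57 = 416 + 44 + 598 + 471 + 399 = 1928
ΣP(2017)·Q(2017) = 4×127 + 4×11 + 2×390 + 1×380 + 7×50 = 508 + 44 + 780 + 380 + 350 = 2062
Index = 1928 / 2062 × 100 = 93.5015

93.5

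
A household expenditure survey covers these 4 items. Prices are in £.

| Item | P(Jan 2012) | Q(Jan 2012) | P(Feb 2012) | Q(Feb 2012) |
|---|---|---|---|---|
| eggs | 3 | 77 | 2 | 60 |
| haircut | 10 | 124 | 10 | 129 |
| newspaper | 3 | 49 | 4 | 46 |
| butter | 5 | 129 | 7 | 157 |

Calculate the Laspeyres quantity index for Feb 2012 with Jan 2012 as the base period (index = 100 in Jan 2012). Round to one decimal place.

Laspeyres quantity index uses base-period prices as weights.
ΣP(Jan 2012)·Q(Feb 2012) = 3×60 + 10×129 + 3×46 + 5×157 = 180 + 1290 + 138 + 785 = 2393
ΣP(Jan 2012)·Q(Jan 2012) = 3×77 + 10×124 + 3×49 + 5×129 = 231 + 1240 + 147 + 645 = 2263
Index = 2393 / 2263 × 100 = 105.7446

105.7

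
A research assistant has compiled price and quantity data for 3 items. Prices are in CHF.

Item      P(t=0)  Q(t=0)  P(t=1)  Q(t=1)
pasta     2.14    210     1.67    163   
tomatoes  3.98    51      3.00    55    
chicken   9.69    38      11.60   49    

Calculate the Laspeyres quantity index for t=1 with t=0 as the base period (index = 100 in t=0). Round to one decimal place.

102.1

Laspeyres quantity index uses base-period prices as weights.
ΣP(t=0)·Q(t=1) = 2.14×163 + 3.98×55 + 9.69×49 = 348.82 + 218.9 + 474.81 = 1042.53
ΣP(t=0)·Q(t=0) = 2.14×210 + 3.98×51 + 9.69×38 = 449.4 + 202.98 + 368.22 = 1020.6
Index = 1042.53 / 1020.6 × 100 = 102.1487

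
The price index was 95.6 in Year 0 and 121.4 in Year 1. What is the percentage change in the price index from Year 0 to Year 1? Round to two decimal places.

Change = (121.4 − 95.6) / 95.6 × 100
       = 25.8 / 95.6 × 100 = 26.9874%

26.99%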